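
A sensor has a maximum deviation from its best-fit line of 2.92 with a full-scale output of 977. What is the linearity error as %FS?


Linearity error = (max deviation / full scale) * 100%.
Linearity = (2.92 / 977) * 100
Linearity = 0.299 %FS

0.299 %FS


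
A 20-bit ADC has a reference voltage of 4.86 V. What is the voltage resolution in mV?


The resolution (LSB) of an ADC is Vref / 2^n.
LSB = 4.86 / 2^20
LSB = 4.86 / 1048576
LSB = 4.63e-06 V = 0.00463486 mV

0.00463486 mV


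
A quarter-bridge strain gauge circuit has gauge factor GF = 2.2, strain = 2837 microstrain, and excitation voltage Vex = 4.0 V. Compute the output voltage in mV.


Quarter bridge output: Vout = (GF * epsilon * Vex) / 4.
Vout = (2.2 * 2837e-6 * 4.0) / 4
Vout = 0.0249656 / 4 V
Vout = 0.0062414 V = 6.2414 mV

6.2414 mV


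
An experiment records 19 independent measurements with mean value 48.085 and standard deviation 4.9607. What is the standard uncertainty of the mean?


The standard uncertainty for Type A evaluation is u = s / sqrt(n).
u = 4.9607 / sqrt(19)
u = 4.9607 / 4.3589
u = 1.1381

1.1381


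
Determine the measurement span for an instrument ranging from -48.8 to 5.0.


Span = upper range - lower range.
Span = 5.0 - (-48.8)
Span = 53.8

53.8


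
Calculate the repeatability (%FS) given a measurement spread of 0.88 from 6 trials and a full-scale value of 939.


Repeatability = (spread / full scale) * 100%.
R = (0.88 / 939) * 100
R = 0.094 %FS

0.094 %FS


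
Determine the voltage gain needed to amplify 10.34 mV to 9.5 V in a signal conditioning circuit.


Gain = Vout / Vin (converting to same units).
G = 9.5 V / 10.34 mV
G = 9500.0 mV / 10.34 mV
G = 918.76

918.76


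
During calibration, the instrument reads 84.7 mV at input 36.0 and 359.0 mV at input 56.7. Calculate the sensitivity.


Sensitivity = (y2 - y1) / (x2 - x1).
S = (359.0 - 84.7) / (56.7 - 36.0)
S = 274.3 / 20.7
S = 13.2512 mV/unit

13.2512 mV/unit


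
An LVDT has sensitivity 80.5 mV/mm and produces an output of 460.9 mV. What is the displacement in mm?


Displacement = Vout / sensitivity.
d = 460.9 / 80.5
d = 5.725 mm

5.725 mm


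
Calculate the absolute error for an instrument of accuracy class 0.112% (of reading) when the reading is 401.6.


Absolute error = (accuracy% / 100) * reading.
Error = (0.112 / 100) * 401.6
Error = 0.00112 * 401.6
Error = 0.4498

0.4498


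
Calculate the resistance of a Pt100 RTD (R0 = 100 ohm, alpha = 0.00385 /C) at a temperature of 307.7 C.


The RTD equation: Rt = R0 * (1 + alpha * T).
Rt = 100 * (1 + 0.00385 * 307.7)
Rt = 100 * (1 + 1.184645)
Rt = 100 * 2.184645
Rt = 218.464 ohm

218.464 ohm


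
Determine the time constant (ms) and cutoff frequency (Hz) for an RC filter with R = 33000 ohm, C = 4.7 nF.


Time constant: tau = R * C.
tau = 33000 * 4.70e-09 = 0.0001551 s
tau = 0.1551 ms
Cutoff frequency: fc = 1 / (2*pi*R*C).
fc = 1 / (2*pi*0.0001551) = 1026.14 Hz

tau = 0.1551 ms, fc = 1026.14 Hz


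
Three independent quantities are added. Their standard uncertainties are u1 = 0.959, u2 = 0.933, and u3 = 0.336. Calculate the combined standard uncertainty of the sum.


For a sum of independent quantities, uc = sqrt(u1^2 + u2^2 + u3^2).
uc = sqrt(0.959^2 + 0.933^2 + 0.336^2)
uc = sqrt(0.919681 + 0.870489 + 0.112896)
uc = 1.3795

1.3795


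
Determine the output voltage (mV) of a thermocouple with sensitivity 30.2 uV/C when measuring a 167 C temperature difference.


The thermocouple output V = sensitivity * dT.
V = 30.2 uV/C * 167 C
V = 5043.4 uV
V = 5.043 mV

5.043 mV


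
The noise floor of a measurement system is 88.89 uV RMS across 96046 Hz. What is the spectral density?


Noise spectral density = Vrms / sqrt(BW).
NSD = 88.89 / sqrt(96046)
NSD = 88.89 / 309.9129
NSD = 0.2868 uV/sqrt(Hz)

0.2868 uV/sqrt(Hz)


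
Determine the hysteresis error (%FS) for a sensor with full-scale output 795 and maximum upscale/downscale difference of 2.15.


Hysteresis = (max difference / full scale) * 100%.
H = (2.15 / 795) * 100
H = 0.27 %FS

0.27 %FS


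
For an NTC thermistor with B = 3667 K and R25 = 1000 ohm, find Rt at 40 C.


NTC thermistor equation: Rt = R25 * exp(B * (1/T - 1/T25)).
T in Kelvin: 313.15 K, T25 = 298.15 K
1/T - 1/T25 = 1/313.15 - 1/298.15 = -0.00016066
B * (1/T - 1/T25) = 3667 * -0.00016066 = -0.5891
Rt = 1000 * exp(-0.5891) = 554.8 ohm

554.8 ohm


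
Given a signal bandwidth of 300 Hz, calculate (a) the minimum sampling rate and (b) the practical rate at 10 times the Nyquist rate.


By Nyquist theorem, fs_min = 2 * fmax.
fs_min = 2 * 300 = 600 Hz
Practical rate = 10 * fs_min = 10 * 600 = 6000 Hz

fs_min = 600 Hz, fs_practical = 6000 Hz


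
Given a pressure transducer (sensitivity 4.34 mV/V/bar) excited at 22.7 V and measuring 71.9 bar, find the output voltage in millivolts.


Output = sensitivity * Vex * P.
Vout = 4.34 * 22.7 * 71.9
Vout = 98.518 * 71.9
Vout = 7083.44 mV

7083.44 mV


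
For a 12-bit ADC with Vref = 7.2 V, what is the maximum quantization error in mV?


The maximum quantization error is +/- LSB/2.
LSB = Vref / 2^n = 7.2 / 4096 = 0.00175781 V
Max error = LSB / 2 = 0.00175781 / 2 = 0.00087891 V
Max error = 0.8789 mV

0.8789 mV


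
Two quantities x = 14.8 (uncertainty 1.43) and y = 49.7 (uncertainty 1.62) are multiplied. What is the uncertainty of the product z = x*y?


For a product z = x*y, the relative uncertainty is:
uz/z = sqrt((ux/x)^2 + (uy/y)^2)
Relative uncertainties: ux/x = 1.43/14.8 = 0.096622
uy/y = 1.62/49.7 = 0.032596
z = 14.8 * 49.7 = 735.6
uz = 735.6 * sqrt(0.096622^2 + 0.032596^2) = 75.006

75.006


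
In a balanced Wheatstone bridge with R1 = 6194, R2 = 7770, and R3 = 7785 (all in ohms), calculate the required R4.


At balance: R1*R4 = R2*R3, so R4 = R2*R3/R1.
R4 = 7770 * 7785 / 6194
R4 = 60489450 / 6194
R4 = 9765.81 ohm

9765.81 ohm


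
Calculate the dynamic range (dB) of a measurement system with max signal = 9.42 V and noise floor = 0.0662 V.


Dynamic range = 20 * log10(Vmax / Vnoise).
DR = 20 * log10(9.42 / 0.0662)
DR = 20 * log10(142.3)
DR = 43.06 dB

43.06 dB


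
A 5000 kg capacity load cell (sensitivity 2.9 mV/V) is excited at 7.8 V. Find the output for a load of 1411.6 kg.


Vout = rated_output * Vex * (load / capacity).
Vout = 2.9 * 7.8 * (1411.6 / 5000)
Vout = 2.9 * 7.8 * 0.28232
Vout = 6.386 mV

6.386 mV


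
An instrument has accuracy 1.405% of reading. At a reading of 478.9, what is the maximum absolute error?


Absolute error = (accuracy% / 100) * reading.
Error = (1.405 / 100) * 478.9
Error = 0.01405 * 478.9
Error = 6.7285

6.7285


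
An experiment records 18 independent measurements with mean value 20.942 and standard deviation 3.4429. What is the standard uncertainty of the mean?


The standard uncertainty for Type A evaluation is u = s / sqrt(n).
u = 3.4429 / sqrt(18)
u = 3.4429 / 4.2426
u = 0.8115

0.8115


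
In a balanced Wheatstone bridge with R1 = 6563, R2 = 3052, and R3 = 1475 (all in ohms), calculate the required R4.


At balance: R1*R4 = R2*R3, so R4 = R2*R3/R1.
R4 = 3052 * 1475 / 6563
R4 = 4501700 / 6563
R4 = 685.92 ohm

685.92 ohm


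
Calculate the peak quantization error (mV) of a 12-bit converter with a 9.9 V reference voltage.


The maximum quantization error is +/- LSB/2.
LSB = Vref / 2^n = 9.9 / 4096 = 0.00241699 V
Max error = LSB / 2 = 0.00241699 / 2 = 0.0012085 V
Max error = 1.2085 mV

1.2085 mV


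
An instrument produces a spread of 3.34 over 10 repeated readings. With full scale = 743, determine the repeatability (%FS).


Repeatability = (spread / full scale) * 100%.
R = (3.34 / 743) * 100
R = 0.45 %FS

0.45 %FS


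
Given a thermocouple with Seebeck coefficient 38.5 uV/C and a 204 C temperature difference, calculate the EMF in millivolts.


The thermocouple output V = sensitivity * dT.
V = 38.5 uV/C * 204 C
V = 7854.0 uV
V = 7.854 mV

7.854 mV


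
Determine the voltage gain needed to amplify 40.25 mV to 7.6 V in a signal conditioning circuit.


Gain = Vout / Vin (converting to same units).
G = 7.6 V / 40.25 mV
G = 7600.0 mV / 40.25 mV
G = 188.82

188.82


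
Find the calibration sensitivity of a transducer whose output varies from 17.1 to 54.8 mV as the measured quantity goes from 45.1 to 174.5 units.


Sensitivity = (y2 - y1) / (x2 - x1).
S = (54.8 - 17.1) / (174.5 - 45.1)
S = 37.7 / 129.4
S = 0.2913 mV/unit

0.2913 mV/unit


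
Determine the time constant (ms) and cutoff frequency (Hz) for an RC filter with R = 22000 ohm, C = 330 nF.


Time constant: tau = R * C.
tau = 22000 * 3.30e-07 = 0.00726 s
tau = 7.26 ms
Cutoff frequency: fc = 1 / (2*pi*R*C).
fc = 1 / (2*pi*0.00726) = 21.92 Hz

tau = 7.26 ms, fc = 21.92 Hz


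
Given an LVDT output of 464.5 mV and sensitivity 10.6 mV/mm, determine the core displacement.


Displacement = Vout / sensitivity.
d = 464.5 / 10.6
d = 43.821 mm

43.821 mm


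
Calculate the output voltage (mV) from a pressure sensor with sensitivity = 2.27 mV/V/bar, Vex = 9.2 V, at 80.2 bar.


Output = sensitivity * Vex * P.
Vout = 2.27 * 9.2 * 80.2
Vout = 20.884 * 80.2
Vout = 1674.9 mV

1674.9 mV


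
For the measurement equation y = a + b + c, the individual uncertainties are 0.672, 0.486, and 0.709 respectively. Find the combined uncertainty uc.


For a sum of independent quantities, uc = sqrt(u1^2 + u2^2 + u3^2).
uc = sqrt(0.672^2 + 0.486^2 + 0.709^2)
uc = sqrt(0.451584 + 0.236196 + 0.502681)
uc = 1.0911

1.0911


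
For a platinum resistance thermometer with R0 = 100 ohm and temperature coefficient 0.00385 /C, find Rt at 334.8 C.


The RTD equation: Rt = R0 * (1 + alpha * T).
Rt = 100 * (1 + 0.00385 * 334.8)
Rt = 100 * (1 + 1.28898)
Rt = 100 * 2.28898
Rt = 228.898 ohm

228.898 ohm


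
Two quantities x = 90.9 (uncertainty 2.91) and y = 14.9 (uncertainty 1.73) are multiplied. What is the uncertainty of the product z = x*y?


For a product z = x*y, the relative uncertainty is:
uz/z = sqrt((ux/x)^2 + (uy/y)^2)
Relative uncertainties: ux/x = 2.91/90.9 = 0.032013
uy/y = 1.73/14.9 = 0.116107
z = 90.9 * 14.9 = 1354.4
uz = 1354.4 * sqrt(0.032013^2 + 0.116107^2) = 163.125

163.125


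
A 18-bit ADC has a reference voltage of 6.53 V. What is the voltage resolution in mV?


The resolution (LSB) of an ADC is Vref / 2^n.
LSB = 6.53 / 2^18
LSB = 6.53 / 262144
LSB = 2.491e-05 V = 0.02490997 mV

0.02490997 mV


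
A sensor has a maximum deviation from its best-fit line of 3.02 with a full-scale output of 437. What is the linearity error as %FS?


Linearity error = (max deviation / full scale) * 100%.
Linearity = (3.02 / 437) * 100
Linearity = 0.691 %FS

0.691 %FS


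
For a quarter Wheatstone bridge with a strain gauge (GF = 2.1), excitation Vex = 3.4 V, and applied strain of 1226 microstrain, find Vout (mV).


Quarter bridge output: Vout = (GF * epsilon * Vex) / 4.
Vout = (2.1 * 1226e-6 * 3.4) / 4
Vout = 0.00875364 / 4 V
Vout = 0.00218841 V = 2.1884 mV

2.1884 mV


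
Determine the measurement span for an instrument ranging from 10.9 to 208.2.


Span = upper range - lower range.
Span = 208.2 - (10.9)
Span = 197.3

197.3


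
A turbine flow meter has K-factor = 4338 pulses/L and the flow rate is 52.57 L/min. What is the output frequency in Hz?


Frequency = K * Q / 60 (converting L/min to L/s).
f = 4338 * 52.57 / 60
f = 228048.66 / 60
f = 3800.81 Hz

3800.81 Hz


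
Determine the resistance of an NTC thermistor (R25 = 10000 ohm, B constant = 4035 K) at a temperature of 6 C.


NTC thermistor equation: Rt = R25 * exp(B * (1/T - 1/T25)).
T in Kelvin: 279.15 K, T25 = 298.15 K
1/T - 1/T25 = 1/279.15 - 1/298.15 = 0.00022829
B * (1/T - 1/T25) = 4035 * 0.00022829 = 0.9211
Rt = 10000 * exp(0.9211) = 25121.5 ohm

25121.5 ohm


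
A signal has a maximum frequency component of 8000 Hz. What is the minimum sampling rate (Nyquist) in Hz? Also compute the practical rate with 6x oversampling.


By Nyquist theorem, fs_min = 2 * fmax.
fs_min = 2 * 8000 = 16000 Hz
Practical rate = 6 * fs_min = 6 * 16000 = 96000 Hz

fs_min = 16000 Hz, fs_practical = 96000 Hz


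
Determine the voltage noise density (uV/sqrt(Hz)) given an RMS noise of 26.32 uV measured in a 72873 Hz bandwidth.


Noise spectral density = Vrms / sqrt(BW).
NSD = 26.32 / sqrt(72873)
NSD = 26.32 / 269.95
NSD = 0.0975 uV/sqrt(Hz)

0.0975 uV/sqrt(Hz)


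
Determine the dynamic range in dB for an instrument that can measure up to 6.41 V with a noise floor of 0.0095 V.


Dynamic range = 20 * log10(Vmax / Vnoise).
DR = 20 * log10(6.41 / 0.0095)
DR = 20 * log10(674.74)
DR = 56.58 dB

56.58 dB


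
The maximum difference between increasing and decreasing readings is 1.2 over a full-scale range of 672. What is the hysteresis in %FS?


Hysteresis = (max difference / full scale) * 100%.
H = (1.2 / 672) * 100
H = 0.179 %FS

0.179 %FS


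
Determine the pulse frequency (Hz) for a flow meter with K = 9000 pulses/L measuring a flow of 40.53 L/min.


Frequency = K * Q / 60 (converting L/min to L/s).
f = 9000 * 40.53 / 60
f = 364770.0 / 60
f = 6079.5 Hz

6079.5 Hz


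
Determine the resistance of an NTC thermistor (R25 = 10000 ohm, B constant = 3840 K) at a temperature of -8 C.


NTC thermistor equation: Rt = R25 * exp(B * (1/T - 1/T25)).
T in Kelvin: 265.15 K, T25 = 298.15 K
1/T - 1/T25 = 1/265.15 - 1/298.15 = 0.00041743
B * (1/T - 1/T25) = 3840 * 0.00041743 = 1.6029
Rt = 10000 * exp(1.6029) = 49676.4 ohm

49676.4 ohm


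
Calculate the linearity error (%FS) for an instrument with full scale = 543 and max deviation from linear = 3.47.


Linearity error = (max deviation / full scale) * 100%.
Linearity = (3.47 / 543) * 100
Linearity = 0.639 %FS

0.639 %FS


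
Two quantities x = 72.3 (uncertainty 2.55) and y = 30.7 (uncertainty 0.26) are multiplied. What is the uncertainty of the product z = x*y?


For a product z = x*y, the relative uncertainty is:
uz/z = sqrt((ux/x)^2 + (uy/y)^2)
Relative uncertainties: ux/x = 2.55/72.3 = 0.03527
uy/y = 0.26/30.7 = 0.008469
z = 72.3 * 30.7 = 2219.6
uz = 2219.6 * sqrt(0.03527^2 + 0.008469^2) = 80.51

80.51


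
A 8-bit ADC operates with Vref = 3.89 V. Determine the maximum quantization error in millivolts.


The maximum quantization error is +/- LSB/2.
LSB = Vref / 2^n = 3.89 / 256 = 0.01519531 V
Max error = LSB / 2 = 0.01519531 / 2 = 0.00759766 V
Max error = 7.5977 mV

7.5977 mV


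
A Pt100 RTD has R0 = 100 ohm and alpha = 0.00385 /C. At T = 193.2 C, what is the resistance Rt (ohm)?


The RTD equation: Rt = R0 * (1 + alpha * T).
Rt = 100 * (1 + 0.00385 * 193.2)
Rt = 100 * (1 + 0.74382)
Rt = 100 * 1.74382
Rt = 174.382 ohm

174.382 ohm


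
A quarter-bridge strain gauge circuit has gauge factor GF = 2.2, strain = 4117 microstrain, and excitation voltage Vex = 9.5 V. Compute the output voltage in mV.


Quarter bridge output: Vout = (GF * epsilon * Vex) / 4.
Vout = (2.2 * 4117e-6 * 9.5) / 4
Vout = 0.0860453 / 4 V
Vout = 0.02151133 V = 21.5113 mV

21.5113 mV


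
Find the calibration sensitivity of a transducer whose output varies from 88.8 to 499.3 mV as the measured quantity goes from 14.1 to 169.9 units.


Sensitivity = (y2 - y1) / (x2 - x1).
S = (499.3 - 88.8) / (169.9 - 14.1)
S = 410.5 / 155.8
S = 2.6348 mV/unit

2.6348 mV/unit


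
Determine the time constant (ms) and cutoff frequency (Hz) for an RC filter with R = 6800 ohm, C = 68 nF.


Time constant: tau = R * C.
tau = 6800 * 6.80e-08 = 0.0004624 s
tau = 0.4624 ms
Cutoff frequency: fc = 1 / (2*pi*R*C).
fc = 1 / (2*pi*0.0004624) = 344.19 Hz

tau = 0.4624 ms, fc = 344.19 Hz


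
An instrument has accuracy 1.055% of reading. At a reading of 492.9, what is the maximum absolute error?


Absolute error = (accuracy% / 100) * reading.
Error = (1.055 / 100) * 492.9
Error = 0.01055 * 492.9
Error = 5.2001

5.2001


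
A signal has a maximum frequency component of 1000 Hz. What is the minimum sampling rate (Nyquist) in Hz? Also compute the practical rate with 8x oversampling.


By Nyquist theorem, fs_min = 2 * fmax.
fs_min = 2 * 1000 = 2000 Hz
Practical rate = 8 * fs_min = 8 * 2000 = 16000 Hz

fs_min = 2000 Hz, fs_practical = 16000 Hz


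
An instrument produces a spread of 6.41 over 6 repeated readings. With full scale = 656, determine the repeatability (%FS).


Repeatability = (spread / full scale) * 100%.
R = (6.41 / 656) * 100
R = 0.977 %FS

0.977 %FS


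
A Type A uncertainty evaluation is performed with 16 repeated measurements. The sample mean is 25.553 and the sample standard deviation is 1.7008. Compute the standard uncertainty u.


The standard uncertainty for Type A evaluation is u = s / sqrt(n).
u = 1.7008 / sqrt(16)
u = 1.7008 / 4.0
u = 0.4252

0.4252


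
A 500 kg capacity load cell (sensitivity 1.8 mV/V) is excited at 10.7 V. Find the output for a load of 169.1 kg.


Vout = rated_output * Vex * (load / capacity).
Vout = 1.8 * 10.7 * (169.1 / 500)
Vout = 1.8 * 10.7 * 0.3382
Vout = 6.514 mV

6.514 mV


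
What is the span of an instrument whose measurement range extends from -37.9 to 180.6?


Span = upper range - lower range.
Span = 180.6 - (-37.9)
Span = 218.5

218.5


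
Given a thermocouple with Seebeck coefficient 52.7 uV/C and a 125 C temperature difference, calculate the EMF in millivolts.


The thermocouple output V = sensitivity * dT.
V = 52.7 uV/C * 125 C
V = 6587.5 uV
V = 6.588 mV

6.588 mV


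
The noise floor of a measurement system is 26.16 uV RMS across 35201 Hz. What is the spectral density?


Noise spectral density = Vrms / sqrt(BW).
NSD = 26.16 / sqrt(35201)
NSD = 26.16 / 187.6193
NSD = 0.1394 uV/sqrt(Hz)

0.1394 uV/sqrt(Hz)


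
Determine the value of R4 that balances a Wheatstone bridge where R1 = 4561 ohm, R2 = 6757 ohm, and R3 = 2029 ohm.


At balance: R1*R4 = R2*R3, so R4 = R2*R3/R1.
R4 = 6757 * 2029 / 4561
R4 = 13709953 / 4561
R4 = 3005.91 ohm

3005.91 ohm


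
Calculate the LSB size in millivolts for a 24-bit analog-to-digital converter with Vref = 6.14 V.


The resolution (LSB) of an ADC is Vref / 2^n.
LSB = 6.14 / 2^24
LSB = 6.14 / 16777216
LSB = 3.7e-07 V = 0.00036597 mV

0.00036597 mV


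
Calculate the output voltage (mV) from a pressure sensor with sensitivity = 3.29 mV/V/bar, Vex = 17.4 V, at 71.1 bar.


Output = sensitivity * Vex * P.
Vout = 3.29 * 17.4 * 71.1
Vout = 57.246 * 71.1
Vout = 4070.19 mV

4070.19 mV


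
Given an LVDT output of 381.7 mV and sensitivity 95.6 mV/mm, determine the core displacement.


Displacement = Vout / sensitivity.
d = 381.7 / 95.6
d = 3.993 mm

3.993 mm


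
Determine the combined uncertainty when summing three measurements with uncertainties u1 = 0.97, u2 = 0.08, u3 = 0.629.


For a sum of independent quantities, uc = sqrt(u1^2 + u2^2 + u3^2).
uc = sqrt(0.97^2 + 0.08^2 + 0.629^2)
uc = sqrt(0.9409 + 0.0064 + 0.395641)
uc = 1.1589

1.1589


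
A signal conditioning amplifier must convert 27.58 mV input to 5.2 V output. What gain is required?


Gain = Vout / Vin (converting to same units).
G = 5.2 V / 27.58 mV
G = 5200.0 mV / 27.58 mV
G = 188.54

188.54


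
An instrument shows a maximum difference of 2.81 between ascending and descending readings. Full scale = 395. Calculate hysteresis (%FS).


Hysteresis = (max difference / full scale) * 100%.
H = (2.81 / 395) * 100
H = 0.711 %FS

0.711 %FS


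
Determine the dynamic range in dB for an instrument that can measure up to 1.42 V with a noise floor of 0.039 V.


Dynamic range = 20 * log10(Vmax / Vnoise).
DR = 20 * log10(1.42 / 0.039)
DR = 20 * log10(36.41)
DR = 31.22 dB

31.22 dB


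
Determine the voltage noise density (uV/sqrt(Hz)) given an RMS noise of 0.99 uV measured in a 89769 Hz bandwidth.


Noise spectral density = Vrms / sqrt(BW).
NSD = 0.99 / sqrt(89769)
NSD = 0.99 / 299.6148
NSD = 0.0033 uV/sqrt(Hz)

0.0033 uV/sqrt(Hz)


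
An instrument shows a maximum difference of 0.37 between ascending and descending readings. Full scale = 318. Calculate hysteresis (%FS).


Hysteresis = (max difference / full scale) * 100%.
H = (0.37 / 318) * 100
H = 0.116 %FS

0.116 %FS


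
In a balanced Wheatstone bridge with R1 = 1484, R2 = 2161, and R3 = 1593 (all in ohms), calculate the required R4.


At balance: R1*R4 = R2*R3, so R4 = R2*R3/R1.
R4 = 2161 * 1593 / 1484
R4 = 3442473 / 1484
R4 = 2319.73 ohm

2319.73 ohm


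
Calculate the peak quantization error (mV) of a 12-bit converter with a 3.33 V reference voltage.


The maximum quantization error is +/- LSB/2.
LSB = Vref / 2^n = 3.33 / 4096 = 0.00081299 V
Max error = LSB / 2 = 0.00081299 / 2 = 0.00040649 V
Max error = 0.4065 mV

0.4065 mV


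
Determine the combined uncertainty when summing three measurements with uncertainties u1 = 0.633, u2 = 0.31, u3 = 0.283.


For a sum of independent quantities, uc = sqrt(u1^2 + u2^2 + u3^2).
uc = sqrt(0.633^2 + 0.31^2 + 0.283^2)
uc = sqrt(0.400689 + 0.0961 + 0.080089)
uc = 0.7595

0.7595


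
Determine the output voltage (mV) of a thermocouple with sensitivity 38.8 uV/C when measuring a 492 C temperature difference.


The thermocouple output V = sensitivity * dT.
V = 38.8 uV/C * 492 C
V = 19089.6 uV
V = 19.09 mV

19.09 mV


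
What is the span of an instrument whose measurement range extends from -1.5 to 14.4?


Span = upper range - lower range.
Span = 14.4 - (-1.5)
Span = 15.9

15.9


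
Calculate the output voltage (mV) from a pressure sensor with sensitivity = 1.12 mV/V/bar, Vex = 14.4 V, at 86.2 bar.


Output = sensitivity * Vex * P.
Vout = 1.12 * 14.4 * 86.2
Vout = 16.128 * 86.2
Vout = 1390.23 mV

1390.23 mV


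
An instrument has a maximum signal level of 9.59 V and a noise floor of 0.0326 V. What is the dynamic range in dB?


Dynamic range = 20 * log10(Vmax / Vnoise).
DR = 20 * log10(9.59 / 0.0326)
DR = 20 * log10(294.17)
DR = 49.37 dB

49.37 dB


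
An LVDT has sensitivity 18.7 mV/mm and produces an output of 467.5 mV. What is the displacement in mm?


Displacement = Vout / sensitivity.
d = 467.5 / 18.7
d = 25.0 mm

25.0 mm


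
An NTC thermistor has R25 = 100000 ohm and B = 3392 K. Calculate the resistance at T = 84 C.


NTC thermistor equation: Rt = R25 * exp(B * (1/T - 1/T25)).
T in Kelvin: 357.15 K, T25 = 298.15 K
1/T - 1/T25 = 1/357.15 - 1/298.15 = -0.00055407
B * (1/T - 1/T25) = 3392 * -0.00055407 = -1.8794
Rt = 100000 * exp(-1.8794) = 15268.0 ohm

15268.0 ohm


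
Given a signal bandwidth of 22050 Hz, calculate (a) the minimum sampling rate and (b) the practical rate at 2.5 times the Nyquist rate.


By Nyquist theorem, fs_min = 2 * fmax.
fs_min = 2 * 22050 = 44100 Hz
Practical rate = 2.5 * fs_min = 2.5 * 44100 = 110250 Hz

fs_min = 44100 Hz, fs_practical = 110250 Hz


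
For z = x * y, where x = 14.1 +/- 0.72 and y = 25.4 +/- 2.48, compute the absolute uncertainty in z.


For a product z = x*y, the relative uncertainty is:
uz/z = sqrt((ux/x)^2 + (uy/y)^2)
Relative uncertainties: ux/x = 0.72/14.1 = 0.051064
uy/y = 2.48/25.4 = 0.097638
z = 14.1 * 25.4 = 358.1
uz = 358.1 * sqrt(0.051064^2 + 0.097638^2) = 39.462

39.462


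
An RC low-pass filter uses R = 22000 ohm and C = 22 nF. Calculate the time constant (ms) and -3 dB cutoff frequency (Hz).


Time constant: tau = R * C.
tau = 22000 * 2.20e-08 = 0.000484 s
tau = 0.484 ms
Cutoff frequency: fc = 1 / (2*pi*R*C).
fc = 1 / (2*pi*0.000484) = 328.83 Hz

tau = 0.484 ms, fc = 328.83 Hz


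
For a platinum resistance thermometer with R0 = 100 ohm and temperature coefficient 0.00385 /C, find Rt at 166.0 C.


The RTD equation: Rt = R0 * (1 + alpha * T).
Rt = 100 * (1 + 0.00385 * 166.0)
Rt = 100 * (1 + 0.6391)
Rt = 100 * 1.6391
Rt = 163.91 ohm

163.91 ohm


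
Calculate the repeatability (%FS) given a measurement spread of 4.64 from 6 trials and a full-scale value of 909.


Repeatability = (spread / full scale) * 100%.
R = (4.64 / 909) * 100
R = 0.51 %FS

0.51 %FS


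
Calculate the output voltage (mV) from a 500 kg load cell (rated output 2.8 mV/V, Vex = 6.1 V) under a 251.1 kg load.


Vout = rated_output * Vex * (load / capacity).
Vout = 2.8 * 6.1 * (251.1 / 500)
Vout = 2.8 * 6.1 * 0.5022
Vout = 8.578 mV

8.578 mV


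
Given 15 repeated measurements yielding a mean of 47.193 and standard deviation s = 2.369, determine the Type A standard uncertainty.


The standard uncertainty for Type A evaluation is u = s / sqrt(n).
u = 2.369 / sqrt(15)
u = 2.369 / 3.873
u = 0.6117

0.6117


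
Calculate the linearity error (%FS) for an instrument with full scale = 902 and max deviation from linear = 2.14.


Linearity error = (max deviation / full scale) * 100%.
Linearity = (2.14 / 902) * 100
Linearity = 0.237 %FS

0.237 %FS


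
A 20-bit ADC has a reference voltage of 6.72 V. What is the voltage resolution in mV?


The resolution (LSB) of an ADC is Vref / 2^n.
LSB = 6.72 / 2^20
LSB = 6.72 / 1048576
LSB = 6.41e-06 V = 0.00640869 mV

0.00640869 mV


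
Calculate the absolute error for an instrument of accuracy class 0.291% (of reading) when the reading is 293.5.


Absolute error = (accuracy% / 100) * reading.
Error = (0.291 / 100) * 293.5
Error = 0.00291 * 293.5
Error = 0.8541

0.8541


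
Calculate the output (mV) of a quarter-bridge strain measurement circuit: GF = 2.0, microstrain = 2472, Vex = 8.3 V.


Quarter bridge output: Vout = (GF * epsilon * Vex) / 4.
Vout = (2.0 * 2472e-6 * 8.3) / 4
Vout = 0.0410352 / 4 V
Vout = 0.0102588 V = 10.2588 mV

10.2588 mV


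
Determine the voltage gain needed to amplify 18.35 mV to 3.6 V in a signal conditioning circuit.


Gain = Vout / Vin (converting to same units).
G = 3.6 V / 18.35 mV
G = 3600.0 mV / 18.35 mV
G = 196.19

196.19


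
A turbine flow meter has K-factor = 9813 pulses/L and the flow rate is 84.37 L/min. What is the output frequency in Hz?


Frequency = K * Q / 60 (converting L/min to L/s).
f = 9813 * 84.37 / 60
f = 827922.81 / 60
f = 13798.71 Hz

13798.71 Hz


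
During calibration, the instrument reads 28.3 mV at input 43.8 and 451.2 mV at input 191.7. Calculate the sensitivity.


Sensitivity = (y2 - y1) / (x2 - x1).
S = (451.2 - 28.3) / (191.7 - 43.8)
S = 422.9 / 147.9
S = 2.8594 mV/unit

2.8594 mV/unit


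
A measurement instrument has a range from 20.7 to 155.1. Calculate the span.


Span = upper range - lower range.
Span = 155.1 - (20.7)
Span = 134.4

134.4


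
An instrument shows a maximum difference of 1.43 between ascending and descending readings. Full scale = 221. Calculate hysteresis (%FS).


Hysteresis = (max difference / full scale) * 100%.
H = (1.43 / 221) * 100
H = 0.647 %FS

0.647 %FS


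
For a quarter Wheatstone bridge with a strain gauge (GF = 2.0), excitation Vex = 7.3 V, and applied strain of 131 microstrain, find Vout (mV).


Quarter bridge output: Vout = (GF * epsilon * Vex) / 4.
Vout = (2.0 * 131e-6 * 7.3) / 4
Vout = 0.0019126 / 4 V
Vout = 0.00047815 V = 0.4781 mV

0.4781 mV


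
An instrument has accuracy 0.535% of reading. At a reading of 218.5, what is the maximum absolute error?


Absolute error = (accuracy% / 100) * reading.
Error = (0.535 / 100) * 218.5
Error = 0.00535 * 218.5
Error = 1.169

1.169


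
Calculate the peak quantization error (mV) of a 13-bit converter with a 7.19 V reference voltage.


The maximum quantization error is +/- LSB/2.
LSB = Vref / 2^n = 7.19 / 8192 = 0.00087769 V
Max error = LSB / 2 = 0.00087769 / 2 = 0.00043884 V
Max error = 0.4388 mV

0.4388 mV


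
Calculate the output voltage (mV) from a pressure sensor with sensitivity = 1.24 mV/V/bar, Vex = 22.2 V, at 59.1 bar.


Output = sensitivity * Vex * P.
Vout = 1.24 * 22.2 * 59.1
Vout = 27.528 * 59.1
Vout = 1626.9 mV

1626.9 mV


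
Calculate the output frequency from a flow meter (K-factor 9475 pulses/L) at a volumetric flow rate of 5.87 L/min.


Frequency = K * Q / 60 (converting L/min to L/s).
f = 9475 * 5.87 / 60
f = 55618.25 / 60
f = 926.97 Hz

926.97 Hz


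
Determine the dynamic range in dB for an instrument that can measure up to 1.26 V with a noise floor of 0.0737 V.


Dynamic range = 20 * log10(Vmax / Vnoise).
DR = 20 * log10(1.26 / 0.0737)
DR = 20 * log10(17.1)
DR = 24.66 dB

24.66 dB


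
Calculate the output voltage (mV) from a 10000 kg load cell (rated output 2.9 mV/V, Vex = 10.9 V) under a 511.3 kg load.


Vout = rated_output * Vex * (load / capacity).
Vout = 2.9 * 10.9 * (511.3 / 10000)
Vout = 2.9 * 10.9 * 0.05113
Vout = 1.616 mV

1.616 mV


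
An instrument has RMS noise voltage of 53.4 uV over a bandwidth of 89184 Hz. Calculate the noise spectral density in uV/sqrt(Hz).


Noise spectral density = Vrms / sqrt(BW).
NSD = 53.4 / sqrt(89184)
NSD = 53.4 / 298.6369
NSD = 0.1788 uV/sqrt(Hz)

0.1788 uV/sqrt(Hz)


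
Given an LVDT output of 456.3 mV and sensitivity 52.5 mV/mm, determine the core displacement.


Displacement = Vout / sensitivity.
d = 456.3 / 52.5
d = 8.691 mm

8.691 mm


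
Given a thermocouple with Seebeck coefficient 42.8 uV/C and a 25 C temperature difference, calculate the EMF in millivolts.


The thermocouple output V = sensitivity * dT.
V = 42.8 uV/C * 25 C
V = 1070.0 uV
V = 1.07 mV

1.07 mV


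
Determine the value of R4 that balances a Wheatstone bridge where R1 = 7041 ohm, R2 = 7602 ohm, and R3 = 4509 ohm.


At balance: R1*R4 = R2*R3, so R4 = R2*R3/R1.
R4 = 7602 * 4509 / 7041
R4 = 34277418 / 7041
R4 = 4868.26 ohm

4868.26 ohm


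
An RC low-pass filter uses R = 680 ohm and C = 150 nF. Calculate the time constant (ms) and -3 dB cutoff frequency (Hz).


Time constant: tau = R * C.
tau = 680 * 1.50e-07 = 0.000102 s
tau = 0.102 ms
Cutoff frequency: fc = 1 / (2*pi*R*C).
fc = 1 / (2*pi*0.000102) = 1560.34 Hz

tau = 0.102 ms, fc = 1560.34 Hz


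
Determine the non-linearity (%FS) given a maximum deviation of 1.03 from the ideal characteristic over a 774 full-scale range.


Linearity error = (max deviation / full scale) * 100%.
Linearity = (1.03 / 774) * 100
Linearity = 0.133 %FS

0.133 %FS


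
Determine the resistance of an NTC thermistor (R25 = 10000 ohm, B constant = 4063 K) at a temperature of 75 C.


NTC thermistor equation: Rt = R25 * exp(B * (1/T - 1/T25)).
T in Kelvin: 348.15 K, T25 = 298.15 K
1/T - 1/T25 = 1/348.15 - 1/298.15 = -0.00048169
B * (1/T - 1/T25) = 4063 * -0.00048169 = -1.9571
Rt = 10000 * exp(-1.9571) = 1412.7 ohm

1412.7 ohm


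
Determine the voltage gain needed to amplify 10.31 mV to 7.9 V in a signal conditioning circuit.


Gain = Vout / Vin (converting to same units).
G = 7.9 V / 10.31 mV
G = 7900.0 mV / 10.31 mV
G = 766.25

766.25


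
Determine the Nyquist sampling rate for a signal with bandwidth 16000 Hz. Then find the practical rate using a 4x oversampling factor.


By Nyquist theorem, fs_min = 2 * fmax.
fs_min = 2 * 16000 = 32000 Hz
Practical rate = 4 * fs_min = 4 * 32000 = 128000 Hz

fs_min = 32000 Hz, fs_practical = 128000 Hz


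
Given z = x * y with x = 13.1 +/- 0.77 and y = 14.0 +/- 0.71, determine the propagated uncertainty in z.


For a product z = x*y, the relative uncertainty is:
uz/z = sqrt((ux/x)^2 + (uy/y)^2)
Relative uncertainties: ux/x = 0.77/13.1 = 0.058779
uy/y = 0.71/14.0 = 0.050714
z = 13.1 * 14.0 = 183.4
uz = 183.4 * sqrt(0.058779^2 + 0.050714^2) = 14.238

14.238


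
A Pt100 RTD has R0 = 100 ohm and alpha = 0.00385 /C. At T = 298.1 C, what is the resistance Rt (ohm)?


The RTD equation: Rt = R0 * (1 + alpha * T).
Rt = 100 * (1 + 0.00385 * 298.1)
Rt = 100 * (1 + 1.147685)
Rt = 100 * 2.147685
Rt = 214.769 ohm

214.769 ohm


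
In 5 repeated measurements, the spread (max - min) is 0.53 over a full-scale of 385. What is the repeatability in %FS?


Repeatability = (spread / full scale) * 100%.
R = (0.53 / 385) * 100
R = 0.138 %FS

0.138 %FS


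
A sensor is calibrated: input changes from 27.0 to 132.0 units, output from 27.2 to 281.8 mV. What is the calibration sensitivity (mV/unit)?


Sensitivity = (y2 - y1) / (x2 - x1).
S = (281.8 - 27.2) / (132.0 - 27.0)
S = 254.6 / 105.0
S = 2.4248 mV/unit

2.4248 mV/unit


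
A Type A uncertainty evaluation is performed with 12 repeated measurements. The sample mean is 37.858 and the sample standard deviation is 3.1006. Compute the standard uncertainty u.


The standard uncertainty for Type A evaluation is u = s / sqrt(n).
u = 3.1006 / sqrt(12)
u = 3.1006 / 3.4641
u = 0.8951

0.8951


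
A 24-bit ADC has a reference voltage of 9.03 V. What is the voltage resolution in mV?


The resolution (LSB) of an ADC is Vref / 2^n.
LSB = 9.03 / 2^24
LSB = 9.03 / 16777216
LSB = 5.4e-07 V = 0.00053823 mV

0.00053823 mV


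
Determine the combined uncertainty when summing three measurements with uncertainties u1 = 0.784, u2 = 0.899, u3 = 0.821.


For a sum of independent quantities, uc = sqrt(u1^2 + u2^2 + u3^2).
uc = sqrt(0.784^2 + 0.899^2 + 0.821^2)
uc = sqrt(0.614656 + 0.808201 + 0.674041)
uc = 1.4481

1.4481


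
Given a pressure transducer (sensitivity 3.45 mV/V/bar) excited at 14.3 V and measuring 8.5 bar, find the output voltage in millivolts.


Output = sensitivity * Vex * P.
Vout = 3.45 * 14.3 * 8.5
Vout = 49.335 * 8.5
Vout = 419.35 mV

419.35 mV


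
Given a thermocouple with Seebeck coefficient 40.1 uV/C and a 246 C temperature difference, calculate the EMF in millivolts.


The thermocouple output V = sensitivity * dT.
V = 40.1 uV/C * 246 C
V = 9864.6 uV
V = 9.865 mV

9.865 mV


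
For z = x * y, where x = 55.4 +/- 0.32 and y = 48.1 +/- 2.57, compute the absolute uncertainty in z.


For a product z = x*y, the relative uncertainty is:
uz/z = sqrt((ux/x)^2 + (uy/y)^2)
Relative uncertainties: ux/x = 0.32/55.4 = 0.005776
uy/y = 2.57/48.1 = 0.05343
z = 55.4 * 48.1 = 2664.7
uz = 2664.7 * sqrt(0.005776^2 + 0.05343^2) = 143.208

143.208


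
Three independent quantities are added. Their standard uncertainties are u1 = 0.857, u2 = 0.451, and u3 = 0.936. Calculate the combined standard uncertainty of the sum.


For a sum of independent quantities, uc = sqrt(u1^2 + u2^2 + u3^2).
uc = sqrt(0.857^2 + 0.451^2 + 0.936^2)
uc = sqrt(0.734449 + 0.203401 + 0.876096)
uc = 1.3468

1.3468


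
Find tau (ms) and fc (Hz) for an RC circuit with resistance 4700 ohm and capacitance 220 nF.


Time constant: tau = R * C.
tau = 4700 * 2.20e-07 = 0.001034 s
tau = 1.034 ms
Cutoff frequency: fc = 1 / (2*pi*R*C).
fc = 1 / (2*pi*0.001034) = 153.92 Hz

tau = 1.034 ms, fc = 153.92 Hz


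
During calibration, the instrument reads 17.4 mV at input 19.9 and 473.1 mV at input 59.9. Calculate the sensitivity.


Sensitivity = (y2 - y1) / (x2 - x1).
S = (473.1 - 17.4) / (59.9 - 19.9)
S = 455.7 / 40.0
S = 11.3925 mV/unit

11.3925 mV/unit


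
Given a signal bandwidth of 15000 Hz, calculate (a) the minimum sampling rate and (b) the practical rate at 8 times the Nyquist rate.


By Nyquist theorem, fs_min = 2 * fmax.
fs_min = 2 * 15000 = 30000 Hz
Practical rate = 8 * fs_min = 8 * 30000 = 240000 Hz

fs_min = 30000 Hz, fs_practical = 240000 Hz


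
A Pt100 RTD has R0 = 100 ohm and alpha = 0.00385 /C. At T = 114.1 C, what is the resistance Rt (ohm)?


The RTD equation: Rt = R0 * (1 + alpha * T).
Rt = 100 * (1 + 0.00385 * 114.1)
Rt = 100 * (1 + 0.439285)
Rt = 100 * 1.439285
Rt = 143.928 ohm

143.928 ohm


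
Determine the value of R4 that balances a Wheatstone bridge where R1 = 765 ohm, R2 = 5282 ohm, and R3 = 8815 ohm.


At balance: R1*R4 = R2*R3, so R4 = R2*R3/R1.
R4 = 5282 * 8815 / 765
R4 = 46560830 / 765
R4 = 60863.83 ohm

60863.83 ohm


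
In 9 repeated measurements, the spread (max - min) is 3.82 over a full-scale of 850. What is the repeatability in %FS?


Repeatability = (spread / full scale) * 100%.
R = (3.82 / 850) * 100
R = 0.449 %FS

0.449 %FS


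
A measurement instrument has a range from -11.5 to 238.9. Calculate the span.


Span = upper range - lower range.
Span = 238.9 - (-11.5)
Span = 250.4

250.4


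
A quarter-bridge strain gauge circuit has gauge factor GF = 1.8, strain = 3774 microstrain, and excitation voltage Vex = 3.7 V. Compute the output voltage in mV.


Quarter bridge output: Vout = (GF * epsilon * Vex) / 4.
Vout = (1.8 * 3774e-6 * 3.7) / 4
Vout = 0.02513484 / 4 V
Vout = 0.00628371 V = 6.2837 mV

6.2837 mV


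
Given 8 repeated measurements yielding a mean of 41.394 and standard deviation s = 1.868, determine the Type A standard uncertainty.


The standard uncertainty for Type A evaluation is u = s / sqrt(n).
u = 1.868 / sqrt(8)
u = 1.868 / 2.8284
u = 0.6604

0.6604


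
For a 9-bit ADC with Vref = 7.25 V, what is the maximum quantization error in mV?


The maximum quantization error is +/- LSB/2.
LSB = Vref / 2^n = 7.25 / 512 = 0.01416016 V
Max error = LSB / 2 = 0.01416016 / 2 = 0.00708008 V
Max error = 7.0801 mV

7.0801 mV


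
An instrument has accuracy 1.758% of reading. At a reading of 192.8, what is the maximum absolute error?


Absolute error = (accuracy% / 100) * reading.
Error = (1.758 / 100) * 192.8
Error = 0.01758 * 192.8
Error = 3.3894

3.3894


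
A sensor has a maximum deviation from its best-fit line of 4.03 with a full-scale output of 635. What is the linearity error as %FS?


Linearity error = (max deviation / full scale) * 100%.
Linearity = (4.03 / 635) * 100
Linearity = 0.635 %FS

0.635 %FS


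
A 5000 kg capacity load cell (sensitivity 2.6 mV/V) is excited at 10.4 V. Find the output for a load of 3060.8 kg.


Vout = rated_output * Vex * (load / capacity).
Vout = 2.6 * 10.4 * (3060.8 / 5000)
Vout = 2.6 * 10.4 * 0.61216
Vout = 16.553 mV

16.553 mV


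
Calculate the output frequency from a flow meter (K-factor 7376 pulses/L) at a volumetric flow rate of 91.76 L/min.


Frequency = K * Q / 60 (converting L/min to L/s).
f = 7376 * 91.76 / 60
f = 676821.76 / 60
f = 11280.36 Hz

11280.36 Hz


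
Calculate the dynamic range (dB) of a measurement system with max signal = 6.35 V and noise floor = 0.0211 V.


Dynamic range = 20 * log10(Vmax / Vnoise).
DR = 20 * log10(6.35 / 0.0211)
DR = 20 * log10(300.95)
DR = 49.57 dB

49.57 dB


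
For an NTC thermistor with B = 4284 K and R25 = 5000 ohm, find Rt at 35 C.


NTC thermistor equation: Rt = R25 * exp(B * (1/T - 1/T25)).
T in Kelvin: 308.15 K, T25 = 298.15 K
1/T - 1/T25 = 1/308.15 - 1/298.15 = -0.00010884
B * (1/T - 1/T25) = 4284 * -0.00010884 = -0.4663
Rt = 5000 * exp(-0.4663) = 3136.6 ohm

3136.6 ohm


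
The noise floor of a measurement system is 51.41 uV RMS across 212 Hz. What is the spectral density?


Noise spectral density = Vrms / sqrt(BW).
NSD = 51.41 / sqrt(212)
NSD = 51.41 / 14.5602
NSD = 3.5309 uV/sqrt(Hz)

3.5309 uV/sqrt(Hz)


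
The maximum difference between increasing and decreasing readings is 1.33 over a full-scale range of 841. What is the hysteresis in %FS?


Hysteresis = (max difference / full scale) * 100%.
H = (1.33 / 841) * 100
H = 0.158 %FS

0.158 %FS


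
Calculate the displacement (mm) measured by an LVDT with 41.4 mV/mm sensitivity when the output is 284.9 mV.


Displacement = Vout / sensitivity.
d = 284.9 / 41.4
d = 6.882 mm

6.882 mm


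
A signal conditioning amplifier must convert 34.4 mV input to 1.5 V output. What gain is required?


Gain = Vout / Vin (converting to same units).
G = 1.5 V / 34.4 mV
G = 1500.0 mV / 34.4 mV
G = 43.6

43.6


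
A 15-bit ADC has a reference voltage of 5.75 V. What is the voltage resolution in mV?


The resolution (LSB) of an ADC is Vref / 2^n.
LSB = 5.75 / 2^15
LSB = 5.75 / 32768
LSB = 0.00017548 V = 0.17547607 mV

0.17547607 mV


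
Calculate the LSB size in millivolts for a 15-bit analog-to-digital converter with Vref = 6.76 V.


The resolution (LSB) of an ADC is Vref / 2^n.
LSB = 6.76 / 2^15
LSB = 6.76 / 32768
LSB = 0.0002063 V = 0.20629883 mV

0.20629883 mV


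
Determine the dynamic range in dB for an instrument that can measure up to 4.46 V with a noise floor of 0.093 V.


Dynamic range = 20 * log10(Vmax / Vnoise).
DR = 20 * log10(4.46 / 0.093)
DR = 20 * log10(47.96)
DR = 33.62 dB

33.62 dB
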